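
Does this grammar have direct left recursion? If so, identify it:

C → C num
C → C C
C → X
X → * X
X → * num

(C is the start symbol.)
Direct left recursion occurs when N → N α for some non-terminal N (the right-hand side begins with the left-hand side itself).

C → C num: LEFT RECURSIVE (starts with C)
C → C C: LEFT RECURSIVE (starts with C)
C → X: starts with X
X → * X: starts with '*'
X → * num: starts with '*'

The grammar has direct left recursion on: C.

Answer: Yes, C is left-recursive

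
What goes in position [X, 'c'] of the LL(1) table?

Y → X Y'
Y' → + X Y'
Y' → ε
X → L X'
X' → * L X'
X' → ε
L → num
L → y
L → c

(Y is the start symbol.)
X → L X'

To find M[X, 'c'], we find productions for X where 'c' is in the predict set (PREDICT(N → α) = (FIRST(α) \ {ε}) ∪ (FOLLOW(N) if α ⇒* ε)).

Relevant sets:
  FIRST(L) = { 'c', 'num', 'y' }

X → L X': PREDICT = { 'c', 'num', 'y' }
  'c' is in predict set, so this production goes in M[X, 'c']

M[X, 'c'] = X → L X'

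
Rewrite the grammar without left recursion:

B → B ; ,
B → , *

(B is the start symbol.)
B is directly left-recursive. The standard transformation for
  A → A α₁ | ... | A α_m | β₁ | ... | β_n
is
  A  → β₁ A' | ... | β_n A'
  A' → α₁ A' | ... | α_m A' | ε

B → , * becomes B → , * B'
B → B ; , becomes B' → ; , B'
Add B' → ε

Resulting grammar:
B → , * B'
B' → ; , B'
B' → ε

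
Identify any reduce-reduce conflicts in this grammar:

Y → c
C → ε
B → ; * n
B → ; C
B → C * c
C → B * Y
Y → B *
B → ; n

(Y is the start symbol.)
Yes — I8: [C → .] vs [Y → B * .]

Augment with Y' → Y and build the canonical LR(0) collection (I0 = CLOSURE({[Y' → . Y]}), then GOTO on every symbol after a dot until no new states appear). It has 16 states:
  I0: { [B → . ; * n], [B → . ; C], [B → . ; n], [B → . C * c], [C → . B * Y], [C → .], [Y → . B *], [Y → . c], [Y' → . Y] }  — shift, reduce
  I1: { [B → . ; * n], [B → . ; C], [B → . ; n], [B → . C * c], [B → ; . * n], [B → ; . C], [B → ; . n], [C → . B * Y], [C → .] }  — shift, reduce
  I2: { [C → B . * Y], [Y → B . *] }  — shift
  I3: { [B → C . * c] }  — shift
  I4: { [Y' → Y .] }  — accept
  I5: { [Y → c .] }  — reduce
  I6: { [B → C * . c] }  — shift
  I7: { [B → C * c .] }  — reduce
  I8: { [B → . ; * n], [B → . ; C], [B → . ; n], [B → . C * c], [C → . B * Y], [C → .], [C → B * . Y], [Y → . B *], [Y → . c], [Y → B * .] }  — shift, 2 reduces
  I9: { [C → B * Y .] }  — reduce
  I10: { [B → ; * . n] }  — shift
  I11: { [C → B . * Y] }  — shift
  I12: { [B → ; C .], [B → C . * c] }  — shift, reduce
  I13: { [B → ; n .] }  — reduce
  I14: { [B → . ; * n], [B → . ; C], [B → . ; n], [B → . C * c], [C → . B * Y], [C → .], [C → B * . Y], [Y → . B *], [Y → . c] }  — shift, reduce
  I15: { [B → ; * n .] }  — reduce

I8 contains complete items [C → .], [Y → B * .] — reduce-reduce conflict.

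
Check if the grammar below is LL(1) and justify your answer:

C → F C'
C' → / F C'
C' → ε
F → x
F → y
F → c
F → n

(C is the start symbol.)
Yes, the grammar is LL(1).

A grammar is LL(1) if for each non-terminal N with multiple productions, the predict sets of those productions are pairwise disjoint, where PREDICT(N → α) = (FIRST(α) \ {ε}) ∪ (FOLLOW(N) if α ⇒* ε).

Relevant sets:
  FOLLOW(C') = { $ }

For C':
  PREDICT(C' → '/' F C') = { '/' }
  PREDICT(C' → ε) = { $ }
For F:
  PREDICT(F → x) = { 'x' }
  PREDICT(F → y) = { 'y' }
  PREDICT(F → c) = { 'c' }
  PREDICT(F → n) = { 'n' }
C has a single production, so nothing to check there.

All predict sets are disjoint. The grammar IS LL(1).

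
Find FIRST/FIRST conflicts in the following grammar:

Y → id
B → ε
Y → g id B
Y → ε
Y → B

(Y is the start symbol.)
Yes. Y → ε / Y → B on { ε }

FIRST sets of the non-terminals at (or reachable through a nullable prefix from) the front of some alternative:
  FIRST(B) = { ε }

Productions for Y:
  Y → id: FIRST = { 'id' }
  Y → g id B: FIRST = { 'g' }
  Y → ε: FIRST = { ε }
  Y → B: FIRST = { ε }
B has only one production, so no FIRST/FIRST conflict is possible there.

Conflict for Y: Y → ε and Y → B
  Overlap: { ε }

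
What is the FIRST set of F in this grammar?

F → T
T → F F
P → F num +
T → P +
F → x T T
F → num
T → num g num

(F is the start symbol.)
To compute FIRST(F), examine every production with F on the left-hand side, reading each right-hand side left to right until a non-nullable symbol is reached.

FIRST sets of the other non-terminals involved (by the same procedure, iterated to a fixed point):
  FIRST(T) = { 'num', 'x' }

From F → T:
  - T is a non-terminal: add FIRST(T) \ {ε} = { 'num', 'x' }
    T is not nullable, so stop
From F → x T T:
  - x is a terminal: add 'x' and stop
From F → num:
  - num is a terminal: add 'num' and stop

Collecting: FIRST(F) = { 'num', 'x' }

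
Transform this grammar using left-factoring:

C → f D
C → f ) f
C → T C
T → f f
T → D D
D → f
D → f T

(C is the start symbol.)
Left-factoring transforms A → αβ₁ | αβ₂ into A → αA' and A' → β₁ | β₂
(α is the longest common prefix among the alternatives). Repeat until
no nonterminal has two alternatives with a common prefix.

Round 1: C has alternatives sharing prefix 'f'. Introduce C': C → f C'
  Add: C' → D
  Add: C' → ) f

Round 2: D has alternatives sharing prefix 'f'. Introduce D': D → f D'
  Add: D' → ε
  Add: D' → T

No remaining common prefixes — done.

Resulting grammar:
C → f C'
C' → D
C' → ) f
C → T C
T → f f
T → D D
D → f D'
D' → ε
D' → T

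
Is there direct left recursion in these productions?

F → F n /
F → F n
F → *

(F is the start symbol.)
Yes, F is left-recursive

Direct left recursion occurs when N → N α for some non-terminal N (the right-hand side begins with the left-hand side itself).

F → F n /: LEFT RECURSIVE (starts with F)
F → F n: LEFT RECURSIVE (starts with F)
F → *: starts with '*'

The grammar has direct left recursion on: F.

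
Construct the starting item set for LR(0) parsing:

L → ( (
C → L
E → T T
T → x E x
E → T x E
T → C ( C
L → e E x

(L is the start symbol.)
First, augment the grammar with L' → L
I₀ = CLOSURE({ [L' → . L] }):
  [L' → . L] has the dot before L: add [L → . ( (], [L → . e E x]
No further items can be added.

I₀ = { [L → . ( (], [L → . e E x], [L' → . L] }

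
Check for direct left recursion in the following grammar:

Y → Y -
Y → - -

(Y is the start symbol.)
Direct left recursion occurs when N → N α for some non-terminal N (the right-hand side begins with the left-hand side itself).

Y → Y -: LEFT RECURSIVE (starts with Y)
Y → - -: starts with '-'

The grammar has direct left recursion on: Y.

Answer: Yes, Y is left-recursive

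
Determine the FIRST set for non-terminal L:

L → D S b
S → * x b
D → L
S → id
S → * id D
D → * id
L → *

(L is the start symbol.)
{ '*' }

To compute FIRST(L), examine every production with L on the left-hand side, reading each right-hand side left to right until a non-nullable symbol is reached.

FIRST sets of the other non-terminals involved (by the same procedure, iterated to a fixed point):
  FIRST(D) = { '*' }

From L → D S b:
  - D is a non-terminal: add FIRST(D) \ {ε} = { '*' }
    D is not nullable, so stop
From L → *:
  - '*' is a terminal: add '*' and stop

Collecting: FIRST(L) = { '*' }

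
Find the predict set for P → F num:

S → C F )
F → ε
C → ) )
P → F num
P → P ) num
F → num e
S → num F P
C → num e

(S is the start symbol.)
{ 'num' }

PREDICT(P → F num) = (FIRST(RHS) \ {ε}) ∪ (FOLLOW(P) if ε ∈ FIRST(RHS), i.e. RHS ⇒* ε)
FIRST(F) = { 'num', ε }
FIRST(F num) = { 'num' }
ε ∉ FIRST(F num), so FOLLOW(P) is not added.
PREDICT(P → F num) = { 'num' }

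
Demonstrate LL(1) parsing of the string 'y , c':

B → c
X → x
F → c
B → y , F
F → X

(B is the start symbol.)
LL(1) parsing maintains a stack (initially the start symbol over $) and the input. At each step: if the stack top is a terminal, match it against the current input token; if it is a non-terminal N, replace it with the RHS of M[N, lookahead] (the unique production whose predict set contains the lookahead).

Stack is shown with the top on the left.

Stack    Input    Action
------------------------
B $      y , c $  output B → y , F
y , F $  y , c $  match 'y'
, F $    , c $    match ','
F $      c $      output F → c
c $      c $      match 'c'
$        $        accept

The string is accepted.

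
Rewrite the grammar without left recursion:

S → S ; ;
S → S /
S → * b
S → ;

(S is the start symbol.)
S → * b S'
S → ; S'
S' → ; ; S'
S' → / S'
S' → ε

S is directly left-recursive. The standard transformation for
  A → A α₁ | ... | A α_m | β₁ | ... | β_n
is
  A  → β₁ A' | ... | β_n A'
  A' → α₁ A' | ... | α_m A' | ε

S → * b becomes S → * b S'
S → ; becomes S → ; S'
S → S ; ; becomes S' → ; ; S'
S → S / becomes S' → / S'
Add S' → ε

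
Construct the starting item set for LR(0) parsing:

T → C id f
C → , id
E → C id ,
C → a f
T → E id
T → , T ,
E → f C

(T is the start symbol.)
{ [C → . , id], [C → . a f], [E → . C id ,], [E → . f C], [T → . , T ,], [T → . C id f], [T → . E id], [T' → . T] }

First, augment the grammar with T' → T
I₀ = CLOSURE({ [T' → . T] }):
  [T' → . T] has the dot before T: add [T → . C id f], [T → . E id], [T → . , T ,]
  [T → . C id f] has the dot before C: add [C → . , id], [C → . a f]
  [T → . E id] has the dot before E: add [E → . C id ,], [E → . f C]
No further items can be added.

I₀ = { [C → . , id], [C → . a f], [E → . C id ,], [E → . f C], [T → . , T ,], [T → . C id f], [T → . E id], [T' → . T] }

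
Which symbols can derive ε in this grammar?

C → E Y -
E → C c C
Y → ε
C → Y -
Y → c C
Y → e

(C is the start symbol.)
{ 'Y' }

A non-terminal is nullable if it can derive ε (the empty string): either it has an ε-production, or it has a production whose right-hand side consists entirely of nullable non-terminals.

ε-productions: Y → ε
So Y is immediately nullable.
No further non-terminal can be added: every production for the remaining non-terminals contains a terminal or a non-nullable non-terminal.
Nullable = { 'Y' }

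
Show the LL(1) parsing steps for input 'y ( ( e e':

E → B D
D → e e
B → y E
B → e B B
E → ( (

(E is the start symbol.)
LL(1) parsing maintains a stack (initially the start symbol over $) and the input. At each step: if the stack top is a terminal, match it against the current input token; if it is a non-terminal N, replace it with the RHS of M[N, lookahead] (the unique production whose predict set contains the lookahead).

Stack is shown with the top on the left.

Stack    Input        Action
----------------------------
E $      y ( ( e e $  output E → B D
B D $    y ( ( e e $  output B → y E
y E D $  y ( ( e e $  match 'y'
E D $    ( ( e e $    output E → ( (
( ( D $  ( ( e e $    match '('
( D $    ( e e $      match '('
D $      e e $        output D → e e
e e $    e e $        match 'e'
e $      e $          match 'e'
$        $            accept

The string is accepted.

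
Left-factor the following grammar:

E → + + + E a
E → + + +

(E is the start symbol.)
E → + + + E'
E' → E a
E' → ε

Left-factoring transforms A → αβ₁ | αβ₂ into A → αA' and A' → β₁ | β₂
(α is the longest common prefix among the alternatives). Repeat until
no nonterminal has two alternatives with a common prefix.

Round 1: E has alternatives sharing prefix '+ + +'. Introduce E': E → + + + E'
  Add: E' → E a
  Add: E' → ε

No remaining common prefixes — done.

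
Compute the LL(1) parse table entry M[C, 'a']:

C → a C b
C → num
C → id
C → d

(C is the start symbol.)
C → a C b

To find M[C, 'a'], we find productions for C where 'a' is in the predict set (PREDICT(N → α) = (FIRST(α) \ {ε}) ∪ (FOLLOW(N) if α ⇒* ε)).

C → a C b: PREDICT = { 'a' }
  'a' is in predict set, so this production goes in M[C, 'a']
C → num: PREDICT = { 'num' }
C → id: PREDICT = { 'id' }
C → d: PREDICT = { 'd' }

M[C, 'a'] = C → a C b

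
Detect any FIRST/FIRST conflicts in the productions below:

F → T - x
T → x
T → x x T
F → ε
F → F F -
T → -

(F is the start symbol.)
Yes. F → T '-' x / F → F F '-' on { '-', 'x' }; T → x / T → x x T on { 'x' }

FIRST sets of the non-terminals at (or reachable through a nullable prefix from) the front of some alternative:
  FIRST(T) = { '-', 'x' }
  FIRST(F) = { '-', 'x', ε }

Productions for F:
  F → T - x: FIRST = { '-', 'x' }
  F → ε: FIRST = { ε }
  F → F F -: FIRST = { '-', 'x' }
Productions for T:
  T → x: FIRST = { 'x' }
  T → x x T: FIRST = { 'x' }
  T → -: FIRST = { '-' }

Conflict for F: F → T - x and F → F F -
  Overlap: { '-', 'x' }
Conflict for T: T → x and T → x x T
  Overlap: { 'x' }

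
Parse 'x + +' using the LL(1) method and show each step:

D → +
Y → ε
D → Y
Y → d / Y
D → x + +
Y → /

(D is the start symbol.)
LL(1) parsing maintains a stack (initially the start symbol over $) and the input. At each step: if the stack top is a terminal, match it against the current input token; if it is a non-terminal N, replace it with the RHS of M[N, lookahead] (the unique production whose predict set contains the lookahead).

Stack is shown with the top on the left.

Stack    Input    Action
------------------------
D $      x + + $  output D → x + +
x + + $  x + + $  match 'x'
+ + $    + + $    match '+'
+ $      + $      match '+'
$        $        accept

The string is accepted.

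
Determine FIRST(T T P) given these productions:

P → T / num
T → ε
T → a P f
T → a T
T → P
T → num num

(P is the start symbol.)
{ '/', 'a', 'num' }

FIRST sets of the non-terminals involved (from the grammar, by fixed-point iteration):
  FIRST(T) = { '/', 'a', 'num', ε }
  FIRST(P) = { '/', 'a', 'num' }

To compute FIRST(T T P), process the symbols left to right:
Symbol T is a non-terminal. Add FIRST(T) \ {ε} = { '/', 'a', 'num' }
T is nullable (ε ∈ FIRST(T)), continue to the next symbol.
Symbol T is a non-terminal. Add FIRST(T) \ {ε} = { '/', 'a', 'num' }
T is nullable (ε ∈ FIRST(T)), continue to the next symbol.
Symbol P is a non-terminal. Add FIRST(P) \ {ε} = { '/', 'a', 'num' }
P is not nullable (ε ∉ FIRST(P)), so stop here.
FIRST(T T P) = { '/', 'a', 'num' }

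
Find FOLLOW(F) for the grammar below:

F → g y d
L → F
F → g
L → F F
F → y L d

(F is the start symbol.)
F is the start symbol, so $ ∈ FOLLOW(F).
In L → F: F is at the end, add FOLLOW(L)
In L → F F: F is followed by F, add FIRST(F) \ {ε} = { 'g', 'y' }
In L → F F: F is at the end, add FOLLOW(L)

The FOLLOW sets referred to above (computed the same way, to a fixed point):
  FOLLOW(L) = { 'd' }

Taking the union: FOLLOW(F) = { $, 'd', 'g', 'y' }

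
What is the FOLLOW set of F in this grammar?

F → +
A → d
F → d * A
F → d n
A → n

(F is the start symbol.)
{ $ }

F is the start symbol, so $ ∈ FOLLOW(F).
F does not occur on any right-hand side.

Taking the union: FOLLOW(F) = { $ }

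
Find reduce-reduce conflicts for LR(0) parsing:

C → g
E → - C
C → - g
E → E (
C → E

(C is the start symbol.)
Yes — I7: [C → - g .] vs [C → g .]

Augment with C' → C and build the canonical LR(0) collection (I0 = CLOSURE({[C' → . C]}), then GOTO on every symbol after a dot until no new states appear). It has 8 states:
  I0: { [C → . - g], [C → . E], [C → . g], [C' → . C], [E → . - C], [E → . E (] }  — shift
  I1: { [C → - . g], [C → . - g], [C → . E], [C → . g], [E → - . C], [E → . - C], [E → . E (] }  — shift
  I2: { [C' → C .] }  — accept
  I3: { [C → E .], [E → E . (] }  — shift, reduce
  I4: { [C → g .] }  — reduce
  I5: { [E → E ( .] }  — reduce
  I6: { [E → - C .] }  — reduce
  I7: { [C → - g .], [C → g .] }  — 2 reduces

I7 contains complete items [C → - g .], [C → g .] — reduce-reduce conflict.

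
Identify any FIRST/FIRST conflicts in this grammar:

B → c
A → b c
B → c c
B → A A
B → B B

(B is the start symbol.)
Yes. B → c / B → c c on { 'c' }; B → c / B → B B on { 'c' }; B → c c / B → B B on { 'c' }; B → A A / B → B B on { 'b' }

FIRST sets of the non-terminals at (or reachable through a nullable prefix from) the front of some alternative:
  FIRST(A) = { 'b' }
  FIRST(B) = { 'b', 'c' }

Productions for B:
  B → c: FIRST = { 'c' }
  B → c c: FIRST = { 'c' }
  B → A A: FIRST = { 'b' }
  B → B B: FIRST = { 'b', 'c' }
A has only one production, so no FIRST/FIRST conflict is possible there.

Conflict for B: B → c and B → c c
  Overlap: { 'c' }
Conflict for B: B → c and B → B B
  Overlap: { 'c' }
Conflict for B: B → c c and B → B B
  Overlap: { 'c' }
Conflict for B: B → A A and B → B B
  Overlap: { 'b' }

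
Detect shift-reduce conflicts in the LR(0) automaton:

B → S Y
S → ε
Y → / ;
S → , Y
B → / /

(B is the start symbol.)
Yes — I0: [S → .] vs [B → . / /]

A shift-reduce conflict occurs when an LR(0) state has both:
  - a complete (reduce) item [A → α .] (dot at the end), and
  - a shift item [B → β . c γ] (dot before a terminal).

Augment with B' → B and build the canonical LR(0) collection (I0 = CLOSURE({[B' → . B]}), then GOTO on every symbol after a dot until no new states appear). It has 10 states:
  I0: { [B → . / /], [B → . S Y], [B' → . B], [S → . , Y], [S → .] }  — shift, reduce
  I1: { [S → , . Y], [Y → . / ;] }  — shift
  I2: { [B → / . /] }  — shift
  I3: { [B' → B .] }  — accept
  I4: { [B → S . Y], [Y → . / ;] }  — shift
  I5: { [Y → / . ;] }  — shift
  I6: { [B → S Y .] }  — reduce
  I7: { [Y → / ; .] }  — reduce
  I8: { [B → / / .] }  — reduce
  I9: { [S → , Y .] }  — reduce

I0 contains reduce item [S → .] and shift items [B → . / /], [S → . , Y] — shift-reduce conflict.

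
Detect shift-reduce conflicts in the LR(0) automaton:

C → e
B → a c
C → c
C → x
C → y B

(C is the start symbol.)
A shift-reduce conflict occurs when an LR(0) state has both:
  - a complete (reduce) item [A → α .] (dot at the end), and
  - a shift item [B → β . c γ] (dot before a terminal).

Augment with C' → C and build the canonical LR(0) collection (I0 = CLOSURE({[C' → . C]}), then GOTO on every symbol after a dot until no new states appear). It has 9 states:
  I0: { [C → . c], [C → . e], [C → . x], [C → . y B], [C' → . C] }  — shift
  I1: { [C' → C .] }  — accept
  I2: { [C → c .] }  — reduce
  I3: { [C → e .] }  — reduce
  I4: { [C → x .] }  — reduce
  I5: { [B → . a c], [C → y . B] }  — shift
  I6: { [C → y B .] }  — reduce
  I7: { [B → a . c] }  — shift
  I8: { [B → a c .] }  — reduce

No state contains both a complete item and a shift item.

Answer: No shift-reduce conflicts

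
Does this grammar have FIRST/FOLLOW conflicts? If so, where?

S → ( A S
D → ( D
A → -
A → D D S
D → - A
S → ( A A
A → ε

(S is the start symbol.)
A FIRST/FOLLOW conflict occurs when a non-terminal N has a nullable alternative N → β (β ⇒* ε) and another alternative N → α with FIRST(α) ∩ FOLLOW(N) ≠ ∅: on such a lookahead the parser cannot decide between expanding α and letting N vanish via β.

Nullable non-terminals: A.
FIRST sets used below: FIRST(D) = { '(', '-' }

A: nullable alternative(s) A → ε; FOLLOW(A) = { $, '(', '-' }
  A → -: FIRST \ {ε} = { '-' } — overlaps FOLLOW(A) on { '-' }: CONFLICT
  A → D D S: FIRST \ {ε} = { '(', '-' } — overlaps FOLLOW(A) on { '(', '-' }: CONFLICT
  A → ε: FIRST \ {ε} = { } — this is the only nullable alternative, skip

D, S have no nullable alternative, so no FIRST/FOLLOW check is needed there.

So the grammar has 2 FIRST/FOLLOW conflicts (marked CONFLICT above).

Answer: Yes. A → '-' with FOLLOW(A) on { '-' }; A → D D S with FOLLOW(A) on { '(', '-' }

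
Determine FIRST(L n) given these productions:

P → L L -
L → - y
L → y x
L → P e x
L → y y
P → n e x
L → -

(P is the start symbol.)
FIRST sets of the non-terminals involved (from the grammar, by fixed-point iteration):
  FIRST(L) = { '-', 'n', 'y' }

To compute FIRST(L n), process the symbols left to right:
Symbol L is a non-terminal. Add FIRST(L) \ {ε} = { '-', 'n', 'y' }
L is not nullable (ε ∉ FIRST(L)), so stop here.
FIRST(L n) = { '-', 'n', 'y' }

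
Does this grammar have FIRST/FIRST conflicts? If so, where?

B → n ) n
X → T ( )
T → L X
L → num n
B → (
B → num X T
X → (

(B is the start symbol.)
No FIRST/FIRST conflicts.

FIRST sets of the non-terminals at (or reachable through a nullable prefix from) the front of some alternative:
  FIRST(T) = { 'num' }

Productions for B:
  B → n ) n: FIRST = { 'n' }
  B → (: FIRST = { '(' }
  B → num X T: FIRST = { 'num' }
Productions for X:
  X → T ( ): FIRST = { 'num' }
  X → (: FIRST = { '(' }
T, L have only one production, so no FIRST/FIRST conflict is possible there.

All alternatives of each non-terminal have pairwise disjoint FIRST sets.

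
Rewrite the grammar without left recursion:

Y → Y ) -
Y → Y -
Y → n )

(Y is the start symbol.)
Y is directly left-recursive. The standard transformation for
  A → A α₁ | ... | A α_m | β₁ | ... | β_n
is
  A  → β₁ A' | ... | β_n A'
  A' → α₁ A' | ... | α_m A' | ε

Y → n ) becomes Y → n ) Y'
Y → Y ) - becomes Y' → ) - Y'
Y → Y - becomes Y' → - Y'
Add Y' → ε

Resulting grammar:
Y → n ) Y'
Y' → ) - Y'
Y' → - Y'
Y' → ε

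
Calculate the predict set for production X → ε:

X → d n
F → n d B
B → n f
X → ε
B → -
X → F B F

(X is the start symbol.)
PREDICT(X → ε) = (FIRST(RHS) \ {ε}) ∪ (FOLLOW(X) if ε ∈ FIRST(RHS), i.e. RHS ⇒* ε)
The right-hand side is ε (FIRST(ε) = { ε }), so the predict set is FOLLOW(X) = { $ }
PREDICT(X → ε) = { $ }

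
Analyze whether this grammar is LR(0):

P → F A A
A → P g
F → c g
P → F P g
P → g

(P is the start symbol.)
No. Reduce-reduce conflict: [A → P g .] and [P → F P g .]

A grammar is LR(0) if no state in the canonical LR(0) collection has:
  - both a shift item (dot before a terminal) and a complete item (shift-reduce conflict), or
  - two or more complete items (reduce-reduce conflict; the accept item [P' → P .] counts as a complete item here).

Augment with P' → P and build the canonical LR(0) collection (I0 = CLOSURE({[P' → . P]}), then GOTO on every symbol after a dot until no new states appear). It has 12 states:
  I0: { [F → . c g], [P → . F A A], [P → . F P g], [P → . g], [P' → . P] }  — shift
  I1: { [A → . P g], [F → . c g], [P → . F A A], [P → . F P g], [P → . g], [P → F . A A], [P → F . P g] }  — shift
  I2: { [P' → P .] }  — accept
  I3: { [F → c . g] }  — shift
  I4: { [P → g .] }  — reduce
  I5: { [F → c g .] }  — reduce
  I6: { [A → . P g], [F → . c g], [P → . F A A], [P → . F P g], [P → . g], [P → F A . A] }  — shift
  I7: { [A → P . g], [P → F P . g] }  — shift
  I8: { [A → P g .], [P → F P g .] }  — 2 reduces
  I9: { [P → F A A .] }  — reduce
  I10: { [A → P . g] }  — shift
  I11: { [A → P g .] }  — reduce

Conflict in state I8:
  Reduce-reduce conflict: [A → P g .] and [P → F P g .]
So the grammar is NOT LR(0).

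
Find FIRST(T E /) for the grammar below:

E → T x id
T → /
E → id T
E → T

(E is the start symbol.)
{ '/' }

FIRST sets of the non-terminals involved (from the grammar, by fixed-point iteration):
  FIRST(T) = { '/' }

To compute FIRST(T E /), process the symbols left to right:
Symbol T is a non-terminal. Add FIRST(T) \ {ε} = { '/' }
T is not nullable (ε ∉ FIRST(T)), so stop here.
FIRST(T E /) = { '/' }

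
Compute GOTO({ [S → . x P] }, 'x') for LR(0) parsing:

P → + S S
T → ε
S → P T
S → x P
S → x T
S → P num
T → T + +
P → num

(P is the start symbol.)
GOTO(I, 'x') = CLOSURE({ [A → αX.β] : [A → α.Xβ] ∈ I, X = 'x' })

Items with dot before 'x', with the dot advanced:
  [S → . x P] → [S → x . P]
Closure of the advanced items:
  [S → x . P] has the dot before P: add [P → . + S S], [P → . num]

GOTO = { [P → . + S S], [P → . num], [S → x . P] }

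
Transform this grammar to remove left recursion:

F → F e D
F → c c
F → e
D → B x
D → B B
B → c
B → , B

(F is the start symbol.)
F → c c F'
F → e F'
F' → e D F'
F' → ε
D → B x
D → B B
B → c
B → , B

F is directly left-recursive. The standard transformation for
  A → A α₁ | ... | A α_m | β₁ | ... | β_n
is
  A  → β₁ A' | ... | β_n A'
  A' → α₁ A' | ... | α_m A' | ε

F → c c becomes F → c c F'
F → e becomes F → e F'
F → F e D becomes F' → e D F'
Add F' → ε

Productions for other non-terminals are unchanged:
  D → B x
  D → B B
  B → c
  B → , B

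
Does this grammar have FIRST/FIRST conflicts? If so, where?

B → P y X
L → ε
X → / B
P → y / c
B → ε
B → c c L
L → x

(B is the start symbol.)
No FIRST/FIRST conflicts.

FIRST sets of the non-terminals at (or reachable through a nullable prefix from) the front of some alternative:
  FIRST(P) = { 'y' }

Productions for B:
  B → P y X: FIRST = { 'y' }
  B → ε: FIRST = { ε }
  B → c c L: FIRST = { 'c' }
Productions for L:
  L → ε: FIRST = { ε }
  L → x: FIRST = { 'x' }
X, P have only one production, so no FIRST/FIRST conflict is possible there.

All alternatives of each non-terminal have pairwise disjoint FIRST sets.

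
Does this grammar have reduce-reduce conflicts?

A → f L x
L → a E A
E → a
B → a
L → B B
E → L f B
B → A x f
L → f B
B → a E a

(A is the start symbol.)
Augment with A' → A and build the canonical LR(0) collection (I0 = CLOSURE({[A' → . A]}), then GOTO on every symbol after a dot until no new states appear). It has 22 states:
  I0: { [A → . f L x], [A' → . A] }  — shift
  I1: { [A' → A .] }  — accept
  I2: { [A → . f L x], [A → f . L x], [B → . A x f], [B → . a E a], [B → . a], [L → . B B], [L → . a E A], [L → . f B] }  — shift
  I3: { [B → A . x f] }  — shift
  I4: { [A → . f L x], [B → . A x f], [B → . a E a], [B → . a], [L → B . B] }  — shift
  I5: { [A → f L . x] }  — shift
  I6: { [A → . f L x], [B → . A x f], [B → . a E a], [B → . a], [B → a . E a], [B → a .], [E → . L f B], [E → . a], [L → . B B], [L → . a E A], [L → . f B], [L → a . E A] }  — shift, reduce
  I7: { [A → . f L x], [A → f . L x], [B → . A x f], [B → . a E a], [B → . a], [L → . B B], [L → . a E A], [L → . f B], [L → f . B] }  — shift
  I8: { [A → . f L x], [B → . A x f], [B → . a E a], [B → . a], [L → B . B], [L → f B .] }  — shift, reduce
  I9: { [L → B B .] }  — reduce
  I10: { [A → . f L x], [B → . A x f], [B → . a E a], [B → . a], [B → a . E a], [B → a .], [E → . L f B], [E → . a], [L → . B B], [L → . a E A], [L → . f B] }  — shift, reduce
  I11: { [B → a E . a] }  — shift
  I12: { [E → L . f B] }  — shift
  I13: { [A → . f L x], [B → . A x f], [B → . a E a], [B → . a], [B → a . E a], [B → a .], [E → . L f B], [E → . a], [E → a .], [L → . B B], [L → . a E A], [L → . f B], [L → a . E A] }  — shift, 2 reduces
  I14: { [A → . f L x], [B → a E . a], [L → a E . A] }  — shift
  I15: { [L → a E A .] }  — reduce
  I16: { [B → a E a .] }  — reduce
  I17: { [A → . f L x], [B → . A x f], [B → . a E a], [B → . a], [E → L f . B] }  — shift
  I18: { [E → L f B .] }  — reduce
  I19: { [A → f L x .] }  — reduce
  I20: { [B → A x . f] }  — shift
  I21: { [B → A x f .] }  — reduce

I13 contains complete items [B → a .], [E → a .] — reduce-reduce conflict.

Answer: Yes — I13: [B → a .] vs [E → a .]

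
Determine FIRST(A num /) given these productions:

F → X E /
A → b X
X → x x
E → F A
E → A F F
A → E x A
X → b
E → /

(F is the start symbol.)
{ '/', 'b', 'x' }

FIRST sets of the non-terminals involved (from the grammar, by fixed-point iteration):
  FIRST(A) = { '/', 'b', 'x' }

To compute FIRST(A num /), process the symbols left to right:
Symbol A is a non-terminal. Add FIRST(A) \ {ε} = { '/', 'b', 'x' }
A is not nullable (ε ∉ FIRST(A)), so stop here.
FIRST(A num /) = { '/', 'b', 'x' }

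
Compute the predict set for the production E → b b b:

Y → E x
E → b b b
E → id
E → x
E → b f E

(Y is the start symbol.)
PREDICT(E → b b b) = (FIRST(RHS) \ {ε}) ∪ (FOLLOW(E) if ε ∈ FIRST(RHS), i.e. RHS ⇒* ε)
FIRST(b b b) = { 'b' }
ε ∉ FIRST(b b b), so FOLLOW(E) is not added.
PREDICT(E → b b b) = { 'b' }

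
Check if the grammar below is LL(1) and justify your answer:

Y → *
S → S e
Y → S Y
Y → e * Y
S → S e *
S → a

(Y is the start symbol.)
No. Predict set conflict for S: { 'a' }

A grammar is LL(1) if for each non-terminal N with multiple productions, the predict sets of those productions are pairwise disjoint, where PREDICT(N → α) = (FIRST(α) \ {ε}) ∪ (FOLLOW(N) if α ⇒* ε).

Relevant sets:
  FIRST(S) = { 'a' }

For Y:
  PREDICT(Y → '*') = { '*' }
  PREDICT(Y → S Y) = { 'a' }
  PREDICT(Y → e '*' Y) = { 'e' }
For S:
  PREDICT(S → S e) = { 'a' }
  PREDICT(S → S e '*') = { 'a' }
  PREDICT(S → a) = { 'a' }

Conflict found: Predict set conflict for S: { 'a' }
The grammar is NOT LL(1).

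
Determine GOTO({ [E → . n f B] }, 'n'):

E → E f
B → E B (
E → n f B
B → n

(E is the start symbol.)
{ [E → n . f B] }

GOTO(I, 'n') = CLOSURE({ [A → αX.β] : [A → α.Xβ] ∈ I, X = 'n' })

Items with dot before 'n', with the dot advanced:
  [E → . n f B] → [E → n . f B]
Closure adds nothing (no advanced item has the dot before a non-terminal).

GOTO = { [E → n . f B] }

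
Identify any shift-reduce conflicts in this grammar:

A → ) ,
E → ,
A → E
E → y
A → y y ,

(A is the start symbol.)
Augment with A' → A and build the canonical LR(0) collection (I0 = CLOSURE({[A' → . A]}), then GOTO on every symbol after a dot until no new states appear). It has 9 states:
  I0: { [A → . ) ,], [A → . E], [A → . y y ,], [A' → . A], [E → . ,], [E → . y] }  — shift
  I1: { [A → ) . ,] }  — shift
  I2: { [E → , .] }  — reduce
  I3: { [A' → A .] }  — accept
  I4: { [A → E .] }  — reduce
  I5: { [A → y . y ,], [E → y .] }  — shift, reduce
  I6: { [A → y y . ,] }  — shift
  I7: { [A → y y , .] }  — reduce
  I8: { [A → ) , .] }  — reduce

I5 contains reduce item [E → y .] and shift item [A → y . y ,] — shift-reduce conflict.

Answer: Yes — I5: [E → y .] vs [A → y . y ,]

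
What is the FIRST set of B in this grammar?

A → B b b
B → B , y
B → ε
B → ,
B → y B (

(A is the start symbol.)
To compute FIRST(B), examine every production with B on the left-hand side, reading each right-hand side left to right until a non-nullable symbol is reached.

From B → B , y:
  - B is the symbol being defined: contributes nothing new
    B is nullable, so continue to the next symbol
  - ',' is a terminal: add ',' and stop
From B → ε:
  - ε-production, so ε ∈ FIRST(B)
From B → ,:
  - ',' is a terminal: add ',' and stop
From B → y B (:
  - y is a terminal: add 'y' and stop

Collecting: FIRST(B) = { ',', 'y', ε }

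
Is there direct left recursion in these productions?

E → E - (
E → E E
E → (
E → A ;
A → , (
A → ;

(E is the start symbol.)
E → E - (: LEFT RECURSIVE (starts with E)
E → E E: LEFT RECURSIVE (starts with E)
E → (: starts with '('
E → A ;: starts with A
A → , (: starts with ','
A → ;: starts with ';'

The grammar has direct left recursion on: E.

Answer: Yes, E is left-recursive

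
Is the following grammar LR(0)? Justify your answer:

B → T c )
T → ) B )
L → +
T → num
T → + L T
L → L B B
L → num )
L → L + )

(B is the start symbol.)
A grammar is LR(0) if no state in the canonical LR(0) collection has:
  - both a shift item (dot before a terminal) and a complete item (shift-reduce conflict), or
  - two or more complete items (reduce-reduce conflict; the accept item [B' → B .] counts as a complete item here).

Augment with B' → B and build the canonical LR(0) collection (I0 = CLOSURE({[B' → . B]}), then GOTO on every symbol after a dot until no new states appear). It has 19 states:
  I0: { [B → . T c )], [B' → . B], [T → . ) B )], [T → . + L T], [T → . num] }  — shift
  I1: { [B → . T c )], [T → ) . B )], [T → . ) B )], [T → . + L T], [T → . num] }  — shift
  I2: { [L → . +], [L → . L + )], [L → . L B B], [L → . num )], [T → + . L T] }  — shift
  I3: { [B' → B .] }  — accept
  I4: { [B → T . c )] }  — shift
  I5: { [T → num .] }  — reduce
  I6: { [B → T c . )] }  — shift
  I7: { [B → T c ) .] }  — reduce
  I8: { [L → + .] }  — reduce
  I9: { [B → . T c )], [L → L . + )], [L → L . B B], [T → + L . T], [T → . ) B )], [T → . + L T], [T → . num] }  — shift
  I10: { [L → num . )] }  — shift
  I11: { [L → num ) .] }  — reduce
  I12: { [L → . +], [L → . L + )], [L → . L B B], [L → . num )], [L → L + . )], [T → + . L T] }  — shift
  I13: { [B → . T c )], [L → L B . B], [T → . ) B )], [T → . + L T], [T → . num] }  — shift
  I14: { [B → T . c )], [T → + L T .] }  — shift, reduce
  I15: { [L → L B B .] }  — reduce
  I16: { [L → L + ) .] }  — reduce
  I17: { [T → ) B . )] }  — shift
  I18: { [T → ) B ) .] }  — reduce

Conflict in state I14:
  Shift-reduce conflict between [T → + L T .] and [B → T . c )]
So the grammar is NOT LR(0).

Answer: No. Shift-reduce conflict between [T → + L T .] and [B → T . c )]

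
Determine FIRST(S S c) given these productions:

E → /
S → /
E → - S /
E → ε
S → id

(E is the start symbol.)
{ '/', 'id' }

FIRST sets of the non-terminals involved (from the grammar, by fixed-point iteration):
  FIRST(S) = { '/', 'id' }

To compute FIRST(S S c), process the symbols left to right:
Symbol S is a non-terminal. Add FIRST(S) \ {ε} = { '/', 'id' }
S is not nullable (ε ∉ FIRST(S)), so stop here.
FIRST(S S c) = { '/', 'id' }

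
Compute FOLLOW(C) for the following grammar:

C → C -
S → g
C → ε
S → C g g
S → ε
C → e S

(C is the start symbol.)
{ $, '-', 'g' }

C is the start symbol, so $ ∈ FOLLOW(C).
In C → C -: C is followed by '-', add FIRST('-') \ {ε} = { '-' }
In S → C g g: C is followed by g g, add FIRST(g g) \ {ε} = { 'g' }

Taking the union: FOLLOW(C) = { $, '-', 'g' }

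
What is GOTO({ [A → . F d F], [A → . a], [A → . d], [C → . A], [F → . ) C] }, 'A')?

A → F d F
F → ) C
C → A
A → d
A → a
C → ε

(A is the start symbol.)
GOTO(I, 'A') = CLOSURE({ [A → αX.β] : [A → α.Xβ] ∈ I, X = 'A' })

Items with dot before 'A', with the dot advanced:
  [C → . A] → [C → A .]
Closure adds nothing (no advanced item has the dot before a non-terminal).

GOTO = { [C → A .] }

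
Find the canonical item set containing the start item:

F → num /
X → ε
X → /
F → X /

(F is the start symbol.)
{ [F → . X /], [F → . num /], [F' → . F], [X → . /], [X → .] }

First, augment the grammar with F' → F
I₀ = CLOSURE({ [F' → . F] }):
  [F' → . F] has the dot before F: add [F → . num /], [F → . X /]
  [F → . X /] has the dot before X: add [X → .], [X → . /]
No further items can be added.

I₀ = { [F → . X /], [F → . num /], [F' → . F], [X → . /], [X → .] }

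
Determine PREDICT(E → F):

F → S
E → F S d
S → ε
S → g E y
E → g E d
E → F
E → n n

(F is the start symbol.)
{ 'd', 'g', 'y' }

PREDICT(E → F) = (FIRST(RHS) \ {ε}) ∪ (FOLLOW(E) if ε ∈ FIRST(RHS), i.e. RHS ⇒* ε)
FIRST(F) = { 'g', ε }
FIRST(F) = { 'g', ε }
ε ∈ FIRST(F) (the right-hand side is nullable), so add FOLLOW(E) = { 'd', 'y' }
PREDICT(E → F) = { 'd', 'g', 'y' }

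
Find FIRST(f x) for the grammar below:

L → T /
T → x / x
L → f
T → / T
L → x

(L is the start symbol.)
To compute FIRST(f x), process the symbols left to right:
Symbol f is a terminal. Add 'f' and stop.
FIRST(f x) = { 'f' }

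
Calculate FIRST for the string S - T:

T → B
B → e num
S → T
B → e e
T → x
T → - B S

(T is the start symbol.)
{ '-', 'e', 'x' }

FIRST sets of the non-terminals involved (from the grammar, by fixed-point iteration):
  FIRST(S) = { '-', 'e', 'x' }

To compute FIRST(S - T), process the symbols left to right:
Symbol S is a non-terminal. Add FIRST(S) \ {ε} = { '-', 'e', 'x' }
S is not nullable (ε ∉ FIRST(S)), so stop here.
FIRST(S - T) = { '-', 'e', 'x' }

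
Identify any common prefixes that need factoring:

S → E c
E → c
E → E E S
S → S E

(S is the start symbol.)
Left-factoring is needed when two productions for the same non-terminal
share a common prefix on the right-hand side.

Productions for S:
  S → E c
  S → S E
Productions for E:
  E → c
  E → E E S

No common prefixes found.

Answer: No, left-factoring is not needed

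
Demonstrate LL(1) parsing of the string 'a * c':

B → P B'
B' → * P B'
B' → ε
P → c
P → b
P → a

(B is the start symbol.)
LL(1) parsing maintains a stack (initially the start symbol over $) and the input. At each step: if the stack top is a terminal, match it against the current input token; if it is a non-terminal N, replace it with the RHS of M[N, lookahead] (the unique production whose predict set contains the lookahead).

Stack is shown with the top on the left.

Stack     Input    Action
-------------------------
B $       a * c $  output B → P B'
P B' $    a * c $  output P → a
a B' $    a * c $  match 'a'
B' $      * c $    output B' → * P B'
* P B' $  * c $    match '*'
P B' $    c $      output P → c
c B' $    c $      match 'c'
B' $      $        output B' → ε
$         $        accept

The string is accepted.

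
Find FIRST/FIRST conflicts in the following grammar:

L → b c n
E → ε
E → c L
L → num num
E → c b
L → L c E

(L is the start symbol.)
Yes. L → b c n / L → L c E on { 'b' }; L → num num / L → L c E on { 'num' }; E → c L / E → c b on { 'c' }

A FIRST/FIRST conflict occurs when two productions N → α and N → β for the same non-terminal have FIRST(α) ∩ FIRST(β) ≠ ∅ (with ε ∈ FIRST of a nullable right-hand side, so two nullable alternatives also conflict).

FIRST sets of the non-terminals at (or reachable through a nullable prefix from) the front of some alternative:
  FIRST(L) = { 'b', 'num' }

Productions for L:
  L → b c n: FIRST = { 'b' }
  L → num num: FIRST = { 'num' }
  L → L c E: FIRST = { 'b', 'num' }
Productions for E:
  E → ε: FIRST = { ε }
  E → c L: FIRST = { 'c' }
  E → c b: FIRST = { 'c' }

Conflict for L: L → b c n and L → L c E
  Overlap: { 'b' }
Conflict for L: L → num num and L → L c E
  Overlap: { 'num' }
Conflict for E: E → c L and E → c b
  Overlap: { 'c' }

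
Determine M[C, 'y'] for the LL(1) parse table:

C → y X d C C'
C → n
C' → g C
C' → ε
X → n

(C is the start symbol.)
To find M[C, 'y'], we find productions for C where 'y' is in the predict set (PREDICT(N → α) = (FIRST(α) \ {ε}) ∪ (FOLLOW(N) if α ⇒* ε)).

C → y X d C C': PREDICT = { 'y' }
  'y' is in predict set, so this production goes in M[C, 'y']
C → n: PREDICT = { 'n' }

M[C, 'y'] = C → y X d C C'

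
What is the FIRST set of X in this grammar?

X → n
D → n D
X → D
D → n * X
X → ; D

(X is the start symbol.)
To compute FIRST(X), examine every production with X on the left-hand side, reading each right-hand side left to right until a non-nullable symbol is reached.

FIRST sets of the other non-terminals involved (by the same procedure, iterated to a fixed point):
  FIRST(D) = { 'n' }

From X → n:
  - n is a terminal: add 'n' and stop
From X → D:
  - D is a non-terminal: add FIRST(D) \ {ε} = { 'n' }
    D is not nullable, so stop
From X → ; D:
  - ';' is a terminal: add ';' and stop

Collecting: FIRST(X) = { ';', 'n' }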